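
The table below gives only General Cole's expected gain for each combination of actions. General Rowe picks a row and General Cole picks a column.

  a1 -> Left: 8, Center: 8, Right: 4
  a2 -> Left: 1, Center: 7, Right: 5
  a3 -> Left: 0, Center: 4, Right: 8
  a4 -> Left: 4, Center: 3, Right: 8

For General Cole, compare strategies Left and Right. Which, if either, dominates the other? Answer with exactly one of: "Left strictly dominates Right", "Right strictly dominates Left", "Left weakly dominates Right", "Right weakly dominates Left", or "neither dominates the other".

Compare Left to Right across each choice by General Rowe: a1: 8>4, a2: 1<5, a3: 0<8, a4: 4<8.
Left does better at a1 but worse at a2, a3, a4; neither strategy dominates the other.

neither dominates the other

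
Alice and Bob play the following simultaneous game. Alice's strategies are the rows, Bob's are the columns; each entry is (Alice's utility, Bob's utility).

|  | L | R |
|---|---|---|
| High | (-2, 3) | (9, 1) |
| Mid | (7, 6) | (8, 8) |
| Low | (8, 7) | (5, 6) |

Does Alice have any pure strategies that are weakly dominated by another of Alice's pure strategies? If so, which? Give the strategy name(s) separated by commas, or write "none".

none

High is not dominated — it holds its own against Mid at R (9>8); Low at R (9>5).
Mid: no other strategy beats it everywhere (High at L (7>-2); Low at R (8>5)).
Low: no other strategy beats it everywhere (High at L (8>-2); Mid at L (8>7)).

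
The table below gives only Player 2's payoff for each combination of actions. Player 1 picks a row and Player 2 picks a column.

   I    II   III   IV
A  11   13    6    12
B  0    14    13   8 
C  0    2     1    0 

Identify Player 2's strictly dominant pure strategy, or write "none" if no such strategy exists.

II vs I: A: 13>11, B: 14>0, C: 2>0.
II vs III: A: 13>6, B: 14>13, C: 2>1.
II vs IV: A: 13>12, B: 14>8, C: 2>0.
II strictly beats every other strategy against every opponent action, so it is strictly dominant.

II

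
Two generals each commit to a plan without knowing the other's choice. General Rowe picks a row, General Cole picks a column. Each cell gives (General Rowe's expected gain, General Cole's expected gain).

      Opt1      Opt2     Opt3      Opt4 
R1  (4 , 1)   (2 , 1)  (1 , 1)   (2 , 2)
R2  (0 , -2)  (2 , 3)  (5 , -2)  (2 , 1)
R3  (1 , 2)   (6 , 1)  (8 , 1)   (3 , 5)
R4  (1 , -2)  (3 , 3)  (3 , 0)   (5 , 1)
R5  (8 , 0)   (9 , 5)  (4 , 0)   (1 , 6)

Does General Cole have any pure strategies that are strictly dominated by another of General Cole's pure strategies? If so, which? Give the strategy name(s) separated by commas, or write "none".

Opt1 is strictly dominated by Opt4 (R1: 2>1, R2: 1>-2, R3: 5>2, R4: 1>-2, R5: 6>0).
Opt2: no other strategy beats it everywhere (Opt1 at R1 (1=1); Opt3 at R1 (1=1); Opt4 at R2 (3>1)).
Opt4 strictly dominates Opt3 — R1: 2>1, R2: 1>-2, R3: 5>1, R4: 1>0, R5: 6>0.
Nothing dominates Opt4: Opt1 at R1 (2>1); Opt2 at R1 (2>1); Opt3 at R1 (2>1).

Opt1, Opt3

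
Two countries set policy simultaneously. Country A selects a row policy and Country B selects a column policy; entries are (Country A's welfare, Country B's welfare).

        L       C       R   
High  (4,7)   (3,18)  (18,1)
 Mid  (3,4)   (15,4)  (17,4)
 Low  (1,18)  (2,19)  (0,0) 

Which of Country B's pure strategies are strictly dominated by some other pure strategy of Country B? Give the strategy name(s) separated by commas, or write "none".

none

L: no other strategy beats it everywhere (C at Mid (4=4); R at High (7>1)).
C is not dominated — it holds its own against L at High (18>7); R at High (18>1).
R is not dominated — it holds its own against L at Mid (4=4); C at Mid (4=4).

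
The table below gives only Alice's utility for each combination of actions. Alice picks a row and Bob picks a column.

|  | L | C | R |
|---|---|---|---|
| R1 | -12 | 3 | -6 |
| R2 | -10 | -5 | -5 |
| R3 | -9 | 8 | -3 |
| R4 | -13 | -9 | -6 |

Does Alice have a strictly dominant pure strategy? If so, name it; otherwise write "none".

R3 vs R1: L: -9>-12, C: 8>3, R: -3>-6.
R3 vs R2: L: -9>-10, C: 8>-5, R: -3>-5.
R3 vs R4: L: -9>-13, C: 8>-9, R: -3>-6.
R3 strictly beats every other strategy against every opponent action, so it is strictly dominant.

R3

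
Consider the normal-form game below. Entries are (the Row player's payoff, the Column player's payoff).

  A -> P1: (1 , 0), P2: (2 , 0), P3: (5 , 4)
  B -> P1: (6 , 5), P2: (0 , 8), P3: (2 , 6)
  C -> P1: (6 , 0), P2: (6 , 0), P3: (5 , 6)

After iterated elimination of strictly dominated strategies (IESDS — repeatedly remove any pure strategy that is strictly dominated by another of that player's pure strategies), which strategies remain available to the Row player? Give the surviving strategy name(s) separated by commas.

A, C

The Column player's strategy P1 is strictly dominated by P3 (A: 4>0, B: 6>5, C: 6>0) and is removed.
For the Row player, A strictly dominates B on the remaining columns (P2: 2>0, P3: 5>2); eliminate B.
Column P2 is eliminated: P3 beats it against every remaining row (A: 4>0, C: 6>0).
Among the remaining strategies, none is strictly dominated by another pure strategy of the same player, so the elimination stops.
Surviving strategies — the Row player: {A, C}; the Column player: {P3}.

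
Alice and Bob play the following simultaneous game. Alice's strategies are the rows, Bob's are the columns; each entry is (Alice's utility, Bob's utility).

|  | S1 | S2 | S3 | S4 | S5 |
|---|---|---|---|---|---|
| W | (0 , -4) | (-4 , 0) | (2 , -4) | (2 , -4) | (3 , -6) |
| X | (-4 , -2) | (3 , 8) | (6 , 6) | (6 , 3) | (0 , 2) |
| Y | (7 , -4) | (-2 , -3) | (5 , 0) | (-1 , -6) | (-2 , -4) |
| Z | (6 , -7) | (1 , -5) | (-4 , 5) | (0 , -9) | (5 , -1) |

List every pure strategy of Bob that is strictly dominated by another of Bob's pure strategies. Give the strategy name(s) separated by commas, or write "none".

S1: dominated, since S2 does at least as well everywhere (W: 0>-4, X: 8>-2, Y: -3>-4, Z: -5>-7).
S2: no other strategy beats it everywhere (S1 at W (0>-4); S3 at W (0>-4); S4 at W (0>-4); S5 at W (0>-6)).
S3 is not dominated — it holds its own against S1 at W (-4=-4); S2 at Y (0>-3); S4 at W (-4=-4); S5 at W (-4>-6).
S4 is strictly dominated by S2 (W: 0>-4, X: 8>3, Y: -3>-6, Z: -5>-9).
S3 strictly dominates S5 — W: -4>-6, X: 6>2, Y: 0>-4, Z: 5>-1.

S1, S4, S5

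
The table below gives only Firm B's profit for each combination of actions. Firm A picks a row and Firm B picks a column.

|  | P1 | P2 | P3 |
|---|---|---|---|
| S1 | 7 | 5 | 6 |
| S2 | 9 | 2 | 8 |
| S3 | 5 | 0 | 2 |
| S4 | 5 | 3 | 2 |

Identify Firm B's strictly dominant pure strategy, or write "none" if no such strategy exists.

P1

P1 vs P2: S1: 7>5, S2: 9>2, S3: 5>0, S4: 5>3.
P1 vs P3: S1: 7>6, S2: 9>8, S3: 5>2, S4: 5>2.
P1 strictly beats every other strategy against every opponent action, so it is strictly dominant.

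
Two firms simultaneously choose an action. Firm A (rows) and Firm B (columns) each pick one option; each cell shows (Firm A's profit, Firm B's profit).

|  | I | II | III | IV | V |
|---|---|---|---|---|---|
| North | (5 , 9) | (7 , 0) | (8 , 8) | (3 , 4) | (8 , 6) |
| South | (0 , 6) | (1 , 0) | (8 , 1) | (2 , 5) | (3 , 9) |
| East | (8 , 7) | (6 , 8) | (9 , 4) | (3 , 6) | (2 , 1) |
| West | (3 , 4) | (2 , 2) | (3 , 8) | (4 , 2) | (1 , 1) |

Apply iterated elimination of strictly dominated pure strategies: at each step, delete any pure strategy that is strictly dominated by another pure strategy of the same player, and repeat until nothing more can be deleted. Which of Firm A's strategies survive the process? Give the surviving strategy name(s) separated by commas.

North, East

For Firm B, I strictly dominates IV on the remaining rows (North: 9>4, South: 6>5, East: 7>6, West: 4>2); eliminate IV.
For Firm A, North strictly dominates West on the remaining columns (I: 5>3, II: 7>2, III: 8>3, V: 8>1); eliminate West.
Column III is eliminated: I beats it against every remaining row (North: 9>8, South: 6>1, East: 7>4).
Row South is eliminated: North beats it against every remaining column (I: 5>0, II: 7>1, V: 8>3).
For Firm B, I strictly dominates V on the remaining rows (North: 9>6, East: 7>1); eliminate V.
Among the remaining strategies, none is strictly dominated by another pure strategy of the same player, so the elimination stops.
Surviving strategies — Firm A: {North, East}; Firm B: {I, II}.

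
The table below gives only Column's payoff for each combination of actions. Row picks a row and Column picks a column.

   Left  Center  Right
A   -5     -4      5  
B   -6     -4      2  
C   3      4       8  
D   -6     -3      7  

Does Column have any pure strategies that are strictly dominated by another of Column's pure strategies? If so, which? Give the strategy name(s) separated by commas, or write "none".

Center strictly dominates Left — A: -4>-5, B: -4>-6, C: 4>3, D: -3>-6.
Center is strictly dominated by Right (A: 5>-4, B: 2>-4, C: 8>4, D: 7>-3).
Right is not dominated — it holds its own against Left at A (5>-5); Center at A (5>-4).

Left, Center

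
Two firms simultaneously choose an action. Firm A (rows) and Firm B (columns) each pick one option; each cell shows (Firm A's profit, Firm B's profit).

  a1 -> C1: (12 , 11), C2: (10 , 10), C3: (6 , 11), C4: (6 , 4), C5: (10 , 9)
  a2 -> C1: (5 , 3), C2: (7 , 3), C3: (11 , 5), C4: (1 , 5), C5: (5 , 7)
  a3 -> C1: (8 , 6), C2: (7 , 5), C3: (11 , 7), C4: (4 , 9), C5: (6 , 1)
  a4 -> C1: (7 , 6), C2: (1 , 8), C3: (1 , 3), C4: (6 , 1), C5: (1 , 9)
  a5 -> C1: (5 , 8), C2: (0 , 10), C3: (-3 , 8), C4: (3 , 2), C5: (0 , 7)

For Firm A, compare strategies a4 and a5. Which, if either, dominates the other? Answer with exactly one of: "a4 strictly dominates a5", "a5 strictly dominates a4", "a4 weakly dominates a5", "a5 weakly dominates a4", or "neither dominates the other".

a4 strictly dominates a5

a4's payoffs vs a5's, by Firm B's action — C1: 7>5, C2: 1>0, C3: 1>-3, C4: 6>3, C5: 1>0.
a4 gives a strictly higher payoff against each choice by Firm B, so a4 strictly dominates a5.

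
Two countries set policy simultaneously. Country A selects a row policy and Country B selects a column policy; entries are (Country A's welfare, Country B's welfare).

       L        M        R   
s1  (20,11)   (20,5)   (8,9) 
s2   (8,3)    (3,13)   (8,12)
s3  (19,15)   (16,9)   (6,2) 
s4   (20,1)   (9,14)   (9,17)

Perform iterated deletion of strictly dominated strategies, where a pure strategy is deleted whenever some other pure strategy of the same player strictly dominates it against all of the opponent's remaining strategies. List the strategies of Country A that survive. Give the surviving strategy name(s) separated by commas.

s1, s4

Country A's strategy s2 is strictly dominated by s4 (L: 20>8, M: 9>3, R: 9>8) and is removed.
Country A's strategy s3 is strictly dominated by s1 (L: 20>19, M: 20>16, R: 8>6) and is removed.
Column M is eliminated: R beats it against every remaining row (s1: 9>5, s4: 17>14).
Among the remaining strategies, none is strictly dominated by another pure strategy of the same player, so the elimination stops.
Surviving strategies — Country A: {s1, s4}; Country B: {L, R}.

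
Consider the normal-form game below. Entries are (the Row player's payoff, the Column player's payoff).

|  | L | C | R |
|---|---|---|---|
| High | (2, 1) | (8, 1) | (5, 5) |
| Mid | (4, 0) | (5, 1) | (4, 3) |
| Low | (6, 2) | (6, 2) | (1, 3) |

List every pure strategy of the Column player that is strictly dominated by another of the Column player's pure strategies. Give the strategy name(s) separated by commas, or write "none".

L, C

R strictly dominates L — High: 5>1, Mid: 3>0, Low: 3>2.
C: dominated, since R does at least as well everywhere (High: 5>1, Mid: 3>1, Low: 3>2).
Nothing dominates R: L at High (5>1); C at High (5>1).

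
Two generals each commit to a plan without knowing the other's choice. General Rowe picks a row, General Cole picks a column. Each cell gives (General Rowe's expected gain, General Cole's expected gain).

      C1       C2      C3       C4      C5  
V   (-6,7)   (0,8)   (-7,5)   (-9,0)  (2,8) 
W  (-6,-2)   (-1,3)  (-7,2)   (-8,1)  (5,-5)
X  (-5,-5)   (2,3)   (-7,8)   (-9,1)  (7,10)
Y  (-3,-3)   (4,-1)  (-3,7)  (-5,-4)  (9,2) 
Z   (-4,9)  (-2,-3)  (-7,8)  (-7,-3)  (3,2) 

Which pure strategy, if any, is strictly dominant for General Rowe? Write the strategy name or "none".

Y vs V: C1: -3>-6, C2: 4>0, C3: -3>-7, C4: -5>-9, C5: 9>2.
Y vs W: C1: -3>-6, C2: 4>-1, C3: -3>-7, C4: -5>-8, C5: 9>5.
Y vs X: C1: -3>-5, C2: 4>2, C3: -3>-7, C4: -5>-9, C5: 9>7.
Y vs Z: C1: -3>-4, C2: 4>-2, C3: -3>-7, C4: -5>-7, C5: 9>3.
Y strictly beats every other strategy against every opponent action, so it is strictly dominant.

Y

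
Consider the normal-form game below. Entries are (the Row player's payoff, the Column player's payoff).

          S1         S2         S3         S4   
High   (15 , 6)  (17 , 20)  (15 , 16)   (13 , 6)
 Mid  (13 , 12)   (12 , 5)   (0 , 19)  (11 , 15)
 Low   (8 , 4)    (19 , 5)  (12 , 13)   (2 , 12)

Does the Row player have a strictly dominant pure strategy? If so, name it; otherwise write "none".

High fails to dominate Low at S2 (17<19).
Mid fails to dominate High at S1 (13<15).
Low fails to dominate High at S1 (8<15).
No single strategy dominates all the others.

none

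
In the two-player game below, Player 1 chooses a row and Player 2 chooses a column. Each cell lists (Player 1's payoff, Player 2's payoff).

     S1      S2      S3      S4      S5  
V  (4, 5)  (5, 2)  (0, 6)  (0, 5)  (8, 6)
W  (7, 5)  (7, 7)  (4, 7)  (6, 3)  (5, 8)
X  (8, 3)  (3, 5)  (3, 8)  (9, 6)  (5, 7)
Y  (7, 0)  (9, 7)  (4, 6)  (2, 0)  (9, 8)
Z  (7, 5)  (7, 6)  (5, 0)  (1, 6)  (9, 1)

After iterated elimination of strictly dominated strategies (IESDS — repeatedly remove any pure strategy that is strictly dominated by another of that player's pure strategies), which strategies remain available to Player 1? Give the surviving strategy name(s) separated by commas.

For Player 1, Y strictly dominates V on the remaining columns (S1: 7>4, S2: 9>5, S3: 4>0, S4: 2>0, S5: 9>8); eliminate V.
Column S1 is eliminated: S2 beats it against every remaining row (W: 7>5, X: 5>3, Y: 7>0, Z: 6>5).
Among the remaining strategies, none is strictly dominated by another pure strategy of the same player, so the elimination stops.
Surviving strategies — Player 1: {W, X, Y, Z}; Player 2: {S2, S3, S4, S5}.

W, X, Y, Z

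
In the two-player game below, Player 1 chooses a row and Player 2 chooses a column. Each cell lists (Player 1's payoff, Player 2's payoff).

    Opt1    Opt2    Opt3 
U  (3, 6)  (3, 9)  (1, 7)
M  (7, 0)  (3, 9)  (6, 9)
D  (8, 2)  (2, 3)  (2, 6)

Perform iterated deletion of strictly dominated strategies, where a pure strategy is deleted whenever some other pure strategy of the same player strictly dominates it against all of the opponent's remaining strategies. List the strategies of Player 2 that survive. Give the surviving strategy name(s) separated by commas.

Opt2, Opt3

Player 2's strategy Opt1 is strictly dominated by Opt2 (U: 9>6, M: 9>0, D: 3>2) and is removed.
For Player 1, M strictly dominates D on the remaining columns (Opt2: 3>2, Opt3: 6>2); eliminate D.
Among the remaining strategies, none is strictly dominated by another pure strategy of the same player, so the elimination stops.
Surviving strategies — Player 1: {U, M}; Player 2: {Opt2, Opt3}.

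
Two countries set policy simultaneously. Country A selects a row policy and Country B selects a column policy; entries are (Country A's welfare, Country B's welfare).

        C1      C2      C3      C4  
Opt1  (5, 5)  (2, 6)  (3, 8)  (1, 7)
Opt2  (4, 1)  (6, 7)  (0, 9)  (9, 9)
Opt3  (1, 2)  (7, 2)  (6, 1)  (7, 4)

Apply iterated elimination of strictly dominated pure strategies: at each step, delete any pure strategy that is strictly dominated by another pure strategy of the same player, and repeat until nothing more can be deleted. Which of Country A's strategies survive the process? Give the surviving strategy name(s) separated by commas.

Country B's strategy C1 is strictly dominated by C4 (Opt1: 7>5, Opt2: 9>1, Opt3: 4>2) and is removed.
Country A's strategy Opt1 is strictly dominated by Opt3 (C2: 7>2, C3: 6>3, C4: 7>1) and is removed.
Country B's strategy C2 is strictly dominated by C4 (Opt2: 9>7, Opt3: 4>2) and is removed.
Among the remaining strategies, none is strictly dominated by another pure strategy of the same player, so the elimination stops.
Surviving strategies — Country A: {Opt2, Opt3}; Country B: {C3, C4}.

Opt2, Opt3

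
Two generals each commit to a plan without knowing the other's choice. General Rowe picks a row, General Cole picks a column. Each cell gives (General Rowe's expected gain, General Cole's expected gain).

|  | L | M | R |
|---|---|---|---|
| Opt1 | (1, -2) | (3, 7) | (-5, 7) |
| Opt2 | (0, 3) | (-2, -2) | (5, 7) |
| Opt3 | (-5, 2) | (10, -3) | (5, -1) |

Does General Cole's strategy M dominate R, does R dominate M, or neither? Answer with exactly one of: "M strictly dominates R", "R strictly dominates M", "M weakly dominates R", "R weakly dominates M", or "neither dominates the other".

R weakly dominates M

M's payoffs vs R's, by General Rowe's action — Opt1: 7=7, Opt2: -2<7, Opt3: -3<-1.
R is at least as good everywhere and strictly better somewhere (tied at Opt1), so R weakly dominates M.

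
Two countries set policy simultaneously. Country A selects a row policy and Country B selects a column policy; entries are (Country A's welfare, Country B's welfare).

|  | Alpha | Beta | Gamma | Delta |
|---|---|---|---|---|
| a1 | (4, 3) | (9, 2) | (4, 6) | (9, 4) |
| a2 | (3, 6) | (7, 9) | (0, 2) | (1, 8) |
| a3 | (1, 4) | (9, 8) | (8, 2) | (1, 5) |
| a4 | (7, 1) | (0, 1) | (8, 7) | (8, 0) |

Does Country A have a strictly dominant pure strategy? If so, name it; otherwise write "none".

a1 fails to dominate a3 at Beta (9=9).
a2 fails to dominate a1 at Alpha (3<4).
a3 fails to dominate a1 at Alpha (1<4).
a4 fails to dominate a1 at Beta (0<9).
No single strategy dominates all the others.

none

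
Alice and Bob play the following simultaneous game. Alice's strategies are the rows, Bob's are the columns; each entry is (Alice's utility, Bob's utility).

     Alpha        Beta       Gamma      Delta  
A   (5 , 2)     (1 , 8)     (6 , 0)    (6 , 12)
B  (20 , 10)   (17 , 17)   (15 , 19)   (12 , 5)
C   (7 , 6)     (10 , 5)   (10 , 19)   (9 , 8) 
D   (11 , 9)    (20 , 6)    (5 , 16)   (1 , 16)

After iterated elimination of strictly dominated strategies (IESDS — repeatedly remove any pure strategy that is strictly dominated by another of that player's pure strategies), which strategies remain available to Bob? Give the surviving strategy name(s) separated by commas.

Gamma

For Alice, B strictly dominates A on the remaining columns (Alpha: 20>5, Beta: 17>1, Gamma: 15>6, Delta: 12>6); eliminate A.
Alice's strategy C is strictly dominated by B (Alpha: 20>7, Beta: 17>10, Gamma: 15>10, Delta: 12>9) and is removed.
Bob's strategy Alpha is strictly dominated by Gamma (B: 19>10, D: 16>9) and is removed.
Bob's strategy Beta is strictly dominated by Gamma (B: 19>17, D: 16>6) and is removed.
For Alice, B strictly dominates D on the remaining columns (Gamma: 15>5, Delta: 12>1); eliminate D.
For Bob, Gamma strictly dominates Delta on the remaining rows (B: 19>5); eliminate Delta.
Among the remaining strategies, none is strictly dominated by another pure strategy of the same player, so the elimination stops.
Surviving strategies — Alice: {B}; Bob: {Gamma}.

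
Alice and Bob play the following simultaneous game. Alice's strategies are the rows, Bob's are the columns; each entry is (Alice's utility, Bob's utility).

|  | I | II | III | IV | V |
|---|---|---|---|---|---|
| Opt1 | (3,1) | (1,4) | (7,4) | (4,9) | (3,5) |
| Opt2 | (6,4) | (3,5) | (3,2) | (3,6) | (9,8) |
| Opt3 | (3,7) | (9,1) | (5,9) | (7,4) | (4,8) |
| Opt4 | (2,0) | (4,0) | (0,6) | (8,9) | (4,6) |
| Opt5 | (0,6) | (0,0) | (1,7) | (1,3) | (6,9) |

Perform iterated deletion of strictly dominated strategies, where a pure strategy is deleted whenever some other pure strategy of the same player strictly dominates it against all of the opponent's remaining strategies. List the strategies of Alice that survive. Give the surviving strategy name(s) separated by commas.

Opt1, Opt2, Opt3, Opt4

Row Opt5 is eliminated: Opt2 beats it against every remaining column (I: 6>0, II: 3>0, III: 3>1, IV: 3>1, V: 9>6).
For Bob, V strictly dominates I on the remaining rows (Opt1: 5>1, Opt2: 8>4, Opt3: 8>7, Opt4: 6>0); eliminate I.
Column II is eliminated: IV beats it against every remaining row (Opt1: 9>4, Opt2: 6>5, Opt3: 4>1, Opt4: 9>0).
Among the remaining strategies, none is strictly dominated by another pure strategy of the same player, so the elimination stops.
Surviving strategies — Alice: {Opt1, Opt2, Opt3, Opt4}; Bob: {III, IV, V}.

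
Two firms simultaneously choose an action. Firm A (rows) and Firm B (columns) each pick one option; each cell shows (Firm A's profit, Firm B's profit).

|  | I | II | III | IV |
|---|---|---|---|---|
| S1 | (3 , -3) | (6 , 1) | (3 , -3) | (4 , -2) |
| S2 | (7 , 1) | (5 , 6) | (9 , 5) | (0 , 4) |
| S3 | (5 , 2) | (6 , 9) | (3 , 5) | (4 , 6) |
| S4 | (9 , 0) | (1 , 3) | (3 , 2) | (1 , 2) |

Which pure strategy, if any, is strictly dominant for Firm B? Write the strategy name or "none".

II vs I: S1: 1>-3, S2: 6>1, S3: 9>2, S4: 3>0.
II vs III: S1: 1>-3, S2: 6>5, S3: 9>5, S4: 3>2.
II vs IV: S1: 1>-2, S2: 6>4, S3: 9>6, S4: 3>2.
II strictly beats every other strategy against every opponent action, so it is strictly dominant.

II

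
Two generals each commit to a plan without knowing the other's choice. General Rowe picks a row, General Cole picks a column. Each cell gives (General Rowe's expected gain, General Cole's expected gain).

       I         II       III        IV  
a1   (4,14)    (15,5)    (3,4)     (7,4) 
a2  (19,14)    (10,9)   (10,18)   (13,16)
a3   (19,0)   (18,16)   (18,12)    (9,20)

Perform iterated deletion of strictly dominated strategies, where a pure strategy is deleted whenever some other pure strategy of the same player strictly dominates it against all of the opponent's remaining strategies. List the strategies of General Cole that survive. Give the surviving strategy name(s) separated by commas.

General Rowe's strategy a1 is strictly dominated by a3 (I: 19>4, II: 18>15, III: 18>3, IV: 9>7) and is removed.
For General Cole, III strictly dominates I on the remaining rows (a2: 18>14, a3: 12>0); eliminate I.
For General Cole, IV strictly dominates II on the remaining rows (a2: 16>9, a3: 20>16); eliminate II.
Among the remaining strategies, none is strictly dominated by another pure strategy of the same player, so the elimination stops.
Surviving strategies — General Rowe: {a2, a3}; General Cole: {III, IV}.

III, IV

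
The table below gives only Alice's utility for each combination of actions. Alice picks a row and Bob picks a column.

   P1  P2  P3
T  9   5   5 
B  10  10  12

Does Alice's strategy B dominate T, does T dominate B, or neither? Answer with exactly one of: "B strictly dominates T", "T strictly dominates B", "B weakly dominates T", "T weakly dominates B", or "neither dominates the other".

B's payoffs vs T's, by Bob's action — P1: 10>9, P2: 10>5, P3: 12>5.
B gives a strictly higher payoff against each opponent action, so B strictly dominates T.

B strictly dominates T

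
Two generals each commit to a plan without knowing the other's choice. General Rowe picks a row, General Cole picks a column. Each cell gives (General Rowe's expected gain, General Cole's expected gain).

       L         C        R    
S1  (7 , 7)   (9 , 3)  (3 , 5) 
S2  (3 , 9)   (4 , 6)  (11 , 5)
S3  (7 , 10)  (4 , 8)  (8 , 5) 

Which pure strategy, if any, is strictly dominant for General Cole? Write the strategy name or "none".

L vs C: S1: 7>3, S2: 9>6, S3: 10>8.
L vs R: S1: 7>5, S2: 9>5, S3: 10>5.
L strictly beats every other strategy against every opponent action, so it is strictly dominant.

L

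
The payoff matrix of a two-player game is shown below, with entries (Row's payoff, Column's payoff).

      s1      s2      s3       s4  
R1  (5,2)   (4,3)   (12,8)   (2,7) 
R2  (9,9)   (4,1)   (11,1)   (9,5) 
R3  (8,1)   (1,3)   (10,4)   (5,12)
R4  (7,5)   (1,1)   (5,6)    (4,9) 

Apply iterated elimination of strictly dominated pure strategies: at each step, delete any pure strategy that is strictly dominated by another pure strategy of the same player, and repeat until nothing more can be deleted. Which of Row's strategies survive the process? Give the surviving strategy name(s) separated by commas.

For Row, R2 strictly dominates R3 on the remaining columns (s1: 9>8, s2: 4>1, s3: 11>10, s4: 9>5); eliminate R3.
For Row, R2 strictly dominates R4 on the remaining columns (s1: 9>7, s2: 4>1, s3: 11>5, s4: 9>4); eliminate R4.
For Column, s4 strictly dominates s2 on the remaining rows (R1: 7>3, R2: 5>1); eliminate s2.
Among the remaining strategies, none is strictly dominated by another pure strategy of the same player, so the elimination stops.
Surviving strategies — Row: {R1, R2}; Column: {s1, s3, s4}.

R1, R2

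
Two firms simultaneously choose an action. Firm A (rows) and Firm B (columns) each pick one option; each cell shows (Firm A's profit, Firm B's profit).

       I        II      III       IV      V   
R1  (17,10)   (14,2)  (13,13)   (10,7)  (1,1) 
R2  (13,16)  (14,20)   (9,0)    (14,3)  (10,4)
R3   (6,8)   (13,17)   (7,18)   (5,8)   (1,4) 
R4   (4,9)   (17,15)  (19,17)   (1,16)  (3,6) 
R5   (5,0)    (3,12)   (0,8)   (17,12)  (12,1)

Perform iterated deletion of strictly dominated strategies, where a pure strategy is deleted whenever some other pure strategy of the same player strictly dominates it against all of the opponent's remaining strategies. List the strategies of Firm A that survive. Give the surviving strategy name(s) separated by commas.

R1, R2, R4, R5

Firm A's strategy R3 is strictly dominated by R2 (I: 13>6, II: 14>13, III: 9>7, IV: 14>5, V: 10>1) and is removed.
For Firm B, II strictly dominates V on the remaining rows (R1: 2>1, R2: 20>4, R4: 15>6, R5: 12>1); eliminate V.
Among the remaining strategies, none is strictly dominated by another pure strategy of the same player, so the elimination stops.
Surviving strategies — Firm A: {R1, R2, R4, R5}; Firm B: {I, II, III, IV}.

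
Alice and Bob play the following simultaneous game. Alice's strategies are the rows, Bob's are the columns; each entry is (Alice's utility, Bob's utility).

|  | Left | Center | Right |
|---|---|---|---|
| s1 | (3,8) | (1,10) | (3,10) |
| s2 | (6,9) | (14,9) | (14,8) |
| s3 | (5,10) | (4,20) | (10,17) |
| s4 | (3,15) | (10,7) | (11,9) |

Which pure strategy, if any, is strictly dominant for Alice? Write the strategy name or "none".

s2 vs s1: Left: 6>3, Center: 14>1, Right: 14>3.
s2 vs s3: Left: 6>5, Center: 14>4, Right: 14>10.
s2 vs s4: Left: 6>3, Center: 14>10, Right: 14>11.
s2 strictly beats every other strategy against every opponent action, so it is strictly dominant.

s2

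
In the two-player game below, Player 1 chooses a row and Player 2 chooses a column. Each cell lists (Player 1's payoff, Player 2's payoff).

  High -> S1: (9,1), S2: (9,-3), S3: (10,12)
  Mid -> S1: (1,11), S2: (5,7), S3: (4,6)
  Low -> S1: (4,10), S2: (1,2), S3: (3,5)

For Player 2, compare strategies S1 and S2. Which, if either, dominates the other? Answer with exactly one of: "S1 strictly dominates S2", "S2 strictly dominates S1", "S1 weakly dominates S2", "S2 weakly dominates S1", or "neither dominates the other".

S1 strictly dominates S2

Compare S1 to S2 across each choice by Player 1: High: 1>-3, Mid: 11>7, Low: 10>2.
S1 gives a strictly higher payoff against each choice by Player 1, so S1 strictly dominates S2.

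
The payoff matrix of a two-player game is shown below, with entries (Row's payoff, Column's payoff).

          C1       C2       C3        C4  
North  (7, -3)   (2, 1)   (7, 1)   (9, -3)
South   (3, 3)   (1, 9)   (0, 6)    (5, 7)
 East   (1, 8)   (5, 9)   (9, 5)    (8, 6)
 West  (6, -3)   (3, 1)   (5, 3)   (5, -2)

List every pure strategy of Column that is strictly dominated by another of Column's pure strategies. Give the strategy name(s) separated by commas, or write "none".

C1, C4

C2 strictly dominates C1 — North: 1>-3, South: 9>3, East: 9>8, West: 1>-3.
C2: no other strategy beats it everywhere (C1 at North (1>-3); C3 at North (1=1); C4 at North (1>-3)).
Nothing dominates C3: C1 at North (1>-3); C2 at North (1=1); C4 at North (1>-3).
C2 strictly dominates C4 — North: 1>-3, South: 9>7, East: 9>6, West: 1>-2.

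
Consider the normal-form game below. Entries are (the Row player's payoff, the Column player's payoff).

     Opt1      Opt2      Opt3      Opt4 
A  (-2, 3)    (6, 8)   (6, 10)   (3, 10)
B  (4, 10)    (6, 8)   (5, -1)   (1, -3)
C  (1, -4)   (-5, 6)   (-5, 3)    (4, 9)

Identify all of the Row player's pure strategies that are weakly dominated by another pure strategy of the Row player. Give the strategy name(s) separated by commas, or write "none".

none

A is not dominated — it holds its own against B at Opt3 (6>5); C at Opt2 (6>-5).
B is not dominated — it holds its own against A at Opt1 (4>-2); C at Opt1 (4>1).
C is not dominated — it holds its own against A at Opt1 (1>-2); B at Opt4 (4>1).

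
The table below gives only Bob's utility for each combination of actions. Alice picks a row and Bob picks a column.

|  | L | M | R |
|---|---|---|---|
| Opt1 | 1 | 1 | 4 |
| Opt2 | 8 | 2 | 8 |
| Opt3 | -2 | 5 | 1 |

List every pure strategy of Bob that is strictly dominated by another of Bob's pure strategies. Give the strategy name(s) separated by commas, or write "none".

none

L: no other strategy beats it everywhere (M at Opt1 (1=1); R at Opt2 (8=8)).
M is not dominated — it holds its own against L at Opt1 (1=1); R at Opt3 (5>1).
Nothing dominates R: L at Opt1 (4>1); M at Opt1 (4>1).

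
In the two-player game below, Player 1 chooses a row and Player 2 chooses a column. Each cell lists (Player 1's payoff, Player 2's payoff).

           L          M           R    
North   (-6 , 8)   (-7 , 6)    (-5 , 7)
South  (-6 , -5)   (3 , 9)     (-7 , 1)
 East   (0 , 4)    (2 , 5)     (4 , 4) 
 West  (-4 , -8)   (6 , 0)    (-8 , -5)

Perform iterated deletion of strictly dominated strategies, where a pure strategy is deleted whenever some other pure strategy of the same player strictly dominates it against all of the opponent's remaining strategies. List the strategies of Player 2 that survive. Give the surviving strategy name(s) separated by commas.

M

Player 1's strategy North is strictly dominated by East (L: 0>-6, M: 2>-7, R: 4>-5) and is removed.
Column L is eliminated: M beats it against every remaining row (South: 9>-5, East: 5>4, West: 0>-8).
Column R is eliminated: M beats it against every remaining row (South: 9>1, East: 5>4, West: 0>-5).
Row South is eliminated: West beats it against every remaining column (M: 6>3).
Row East is eliminated: West beats it against every remaining column (M: 6>2).
Among the remaining strategies, none is strictly dominated by another pure strategy of the same player, so the elimination stops.
Surviving strategies — Player 1: {West}; Player 2: {M}.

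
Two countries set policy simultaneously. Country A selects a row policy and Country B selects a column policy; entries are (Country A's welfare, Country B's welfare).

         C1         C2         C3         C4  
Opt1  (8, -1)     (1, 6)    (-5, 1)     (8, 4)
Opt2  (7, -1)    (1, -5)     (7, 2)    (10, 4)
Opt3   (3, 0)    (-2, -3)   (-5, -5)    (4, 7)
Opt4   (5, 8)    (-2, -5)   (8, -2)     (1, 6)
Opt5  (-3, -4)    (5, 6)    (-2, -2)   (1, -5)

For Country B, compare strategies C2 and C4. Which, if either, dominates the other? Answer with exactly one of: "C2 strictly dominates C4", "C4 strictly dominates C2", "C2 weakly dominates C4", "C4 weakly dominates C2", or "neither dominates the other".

neither dominates the other

Compare C2 to C4 across every action of Country A: Opt1: 6>4, Opt2: -5<4, Opt3: -3<7, Opt4: -5<6, Opt5: 6>-5.
C2 does better at Opt1, Opt5 but worse at Opt2, Opt3, Opt4; neither strategy dominates the other.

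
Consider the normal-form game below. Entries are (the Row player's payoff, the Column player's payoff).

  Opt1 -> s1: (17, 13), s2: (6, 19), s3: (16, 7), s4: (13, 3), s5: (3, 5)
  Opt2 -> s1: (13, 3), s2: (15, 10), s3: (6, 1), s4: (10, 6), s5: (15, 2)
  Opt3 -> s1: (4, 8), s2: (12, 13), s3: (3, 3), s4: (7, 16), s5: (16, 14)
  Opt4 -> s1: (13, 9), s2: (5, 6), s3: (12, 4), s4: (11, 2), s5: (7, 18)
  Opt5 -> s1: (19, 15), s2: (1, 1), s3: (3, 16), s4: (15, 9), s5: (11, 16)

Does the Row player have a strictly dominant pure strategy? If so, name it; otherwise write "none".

Opt1 fails to dominate Opt2 at s2 (6<15).
Opt2 fails to dominate Opt1 at s1 (13<17).
Opt3 fails to dominate Opt1 at s1 (4<17).
Opt4 fails to dominate Opt1 at s1 (13<17).
Opt5 fails to dominate Opt1 at s2 (1<6).
No single strategy dominates all the others.

none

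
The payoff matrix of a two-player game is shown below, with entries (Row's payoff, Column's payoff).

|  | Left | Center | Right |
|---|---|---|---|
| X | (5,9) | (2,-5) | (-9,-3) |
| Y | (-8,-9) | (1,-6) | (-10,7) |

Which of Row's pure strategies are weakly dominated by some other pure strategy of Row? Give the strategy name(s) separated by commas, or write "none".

Y

Nothing dominates X: Y at Left (5>-8).
Y: dominated, since X does at least as well everywhere (Left: 5>-8, Center: 2>1, Right: -9>-10).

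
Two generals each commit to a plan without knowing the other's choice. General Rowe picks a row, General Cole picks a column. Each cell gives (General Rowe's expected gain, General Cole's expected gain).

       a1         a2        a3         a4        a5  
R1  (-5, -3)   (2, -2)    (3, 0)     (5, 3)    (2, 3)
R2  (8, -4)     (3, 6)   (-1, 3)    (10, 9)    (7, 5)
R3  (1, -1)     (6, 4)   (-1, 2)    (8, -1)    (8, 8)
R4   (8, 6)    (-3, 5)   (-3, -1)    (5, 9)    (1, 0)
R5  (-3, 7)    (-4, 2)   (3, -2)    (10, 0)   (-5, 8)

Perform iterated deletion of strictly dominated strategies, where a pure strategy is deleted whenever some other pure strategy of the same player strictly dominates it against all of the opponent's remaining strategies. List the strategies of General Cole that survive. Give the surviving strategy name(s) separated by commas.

a1, a2, a4, a5

For General Cole, a5 strictly dominates a3 on the remaining rows (R1: 3>0, R2: 5>3, R3: 8>2, R4: 0>-1, R5: 8>-2); eliminate a3.
General Rowe's strategy R1 is strictly dominated by R2 (a1: 8>-5, a2: 3>2, a4: 10>5, a5: 7>2) and is removed.
Among the remaining strategies, none is strictly dominated by another pure strategy of the same player, so the elimination stops.
Surviving strategies — General Rowe: {R2, R3, R4, R5}; General Cole: {a1, a2, a4, a5}.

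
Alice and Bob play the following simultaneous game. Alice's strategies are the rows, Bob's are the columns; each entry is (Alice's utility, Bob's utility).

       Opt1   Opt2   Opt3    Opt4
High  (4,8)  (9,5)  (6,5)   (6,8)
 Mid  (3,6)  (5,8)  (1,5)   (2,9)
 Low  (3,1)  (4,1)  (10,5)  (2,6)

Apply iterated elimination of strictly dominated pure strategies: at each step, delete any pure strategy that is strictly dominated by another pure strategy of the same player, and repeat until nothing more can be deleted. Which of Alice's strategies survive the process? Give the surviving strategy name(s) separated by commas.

For Alice, High strictly dominates Mid on the remaining columns (Opt1: 4>3, Opt2: 9>5, Opt3: 6>1, Opt4: 6>2); eliminate Mid.
Bob's strategy Opt2 is strictly dominated by Opt4 (High: 8>5, Low: 6>1) and is removed.
Bob's strategy Opt3 is strictly dominated by Opt4 (High: 8>5, Low: 6>5) and is removed.
Row Low is eliminated: High beats it against every remaining column (Opt1: 4>3, Opt4: 6>2).
Among the remaining strategies, none is strictly dominated by another pure strategy of the same player, so the elimination stops.
Surviving strategies — Alice: {High}; Bob: {Opt1, Opt4}.

High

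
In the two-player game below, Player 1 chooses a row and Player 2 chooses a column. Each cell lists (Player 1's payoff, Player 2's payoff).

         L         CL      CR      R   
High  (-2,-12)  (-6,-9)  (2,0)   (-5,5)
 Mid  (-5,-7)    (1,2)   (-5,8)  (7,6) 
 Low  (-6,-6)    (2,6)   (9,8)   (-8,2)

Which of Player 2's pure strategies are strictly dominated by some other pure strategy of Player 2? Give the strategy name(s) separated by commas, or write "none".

L: dominated, since CL does at least as well everywhere (High: -9>-12, Mid: 2>-7, Low: 6>-6).
CL: dominated, since CR does at least as well everywhere (High: 0>-9, Mid: 8>2, Low: 8>6).
CR: no other strategy beats it everywhere (L at High (0>-12); CL at High (0>-9); R at Mid (8>6)).
R is not dominated — it holds its own against L at High (5>-12); CL at High (5>-9); CR at High (5>0).

L, CL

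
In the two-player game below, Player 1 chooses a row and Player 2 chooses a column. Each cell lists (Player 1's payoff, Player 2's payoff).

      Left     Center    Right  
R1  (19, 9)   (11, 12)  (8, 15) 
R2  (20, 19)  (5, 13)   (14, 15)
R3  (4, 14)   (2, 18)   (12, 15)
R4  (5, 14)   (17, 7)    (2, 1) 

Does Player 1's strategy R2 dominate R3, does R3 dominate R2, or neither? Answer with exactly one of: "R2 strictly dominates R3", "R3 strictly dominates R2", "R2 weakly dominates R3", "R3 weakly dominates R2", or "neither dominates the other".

R2 strictly dominates R3

Compare R2 to R3 across every action of Player 2: Left: 20>4, Center: 5>2, Right: 14>12.
R2 gives a strictly higher payoff against every action of Player 2, so R2 strictly dominates R3.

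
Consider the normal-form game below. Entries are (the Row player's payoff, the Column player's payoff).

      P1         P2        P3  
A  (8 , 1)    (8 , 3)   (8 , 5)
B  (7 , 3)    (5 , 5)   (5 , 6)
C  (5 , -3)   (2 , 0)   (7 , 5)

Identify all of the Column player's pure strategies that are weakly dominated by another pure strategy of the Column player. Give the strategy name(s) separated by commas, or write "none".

P2 weakly dominates P1 — A: 3>1, B: 5>3, C: 0>-3.
P2: dominated, since P3 does at least as well everywhere (A: 5>3, B: 6>5, C: 5>0).
P3 is not dominated — it holds its own against P1 at A (5>1); P2 at A (5>3).

P1, P2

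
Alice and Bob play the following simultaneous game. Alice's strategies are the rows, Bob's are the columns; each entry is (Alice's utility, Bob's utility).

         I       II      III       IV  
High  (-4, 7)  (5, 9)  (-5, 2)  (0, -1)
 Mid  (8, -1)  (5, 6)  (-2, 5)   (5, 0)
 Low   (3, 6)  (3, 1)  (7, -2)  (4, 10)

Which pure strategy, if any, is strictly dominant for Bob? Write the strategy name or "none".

none

I fails to dominate II at High (7<9).
II fails to dominate I at Low (1<6).
III fails to dominate I at High (2<7).
IV fails to dominate I at High (-1<7).
No single strategy dominates all the others.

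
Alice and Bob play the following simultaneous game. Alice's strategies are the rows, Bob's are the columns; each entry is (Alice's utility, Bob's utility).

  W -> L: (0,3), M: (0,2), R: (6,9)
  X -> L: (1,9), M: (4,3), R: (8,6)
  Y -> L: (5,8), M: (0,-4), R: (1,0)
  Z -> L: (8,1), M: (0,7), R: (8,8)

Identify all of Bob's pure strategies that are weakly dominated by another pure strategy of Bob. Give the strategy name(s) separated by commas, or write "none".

Nothing dominates L: M at W (3>2); R at X (9>6).
M is weakly dominated by R (W: 9>2, X: 6>3, Y: 0>-4, Z: 8>7).
R: no other strategy beats it everywhere (L at W (9>3); M at W (9>2)).

M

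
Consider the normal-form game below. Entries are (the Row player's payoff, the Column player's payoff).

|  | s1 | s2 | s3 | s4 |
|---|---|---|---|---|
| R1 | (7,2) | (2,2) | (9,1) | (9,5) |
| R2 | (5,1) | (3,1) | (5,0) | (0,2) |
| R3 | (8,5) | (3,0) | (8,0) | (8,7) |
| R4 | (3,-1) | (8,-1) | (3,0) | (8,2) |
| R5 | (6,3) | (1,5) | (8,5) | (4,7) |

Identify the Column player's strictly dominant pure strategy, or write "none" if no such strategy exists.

s4 vs s1: R1: 5>2, R2: 2>1, R3: 7>5, R4: 2>-1, R5: 7>3.
s4 vs s2: R1: 5>2, R2: 2>1, R3: 7>0, R4: 2>-1, R5: 7>5.
s4 vs s3: R1: 5>1, R2: 2>0, R3: 7>0, R4: 2>0, R5: 7>5.
s4 strictly beats every other strategy against every opponent action, so it is strictly dominant.

s4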